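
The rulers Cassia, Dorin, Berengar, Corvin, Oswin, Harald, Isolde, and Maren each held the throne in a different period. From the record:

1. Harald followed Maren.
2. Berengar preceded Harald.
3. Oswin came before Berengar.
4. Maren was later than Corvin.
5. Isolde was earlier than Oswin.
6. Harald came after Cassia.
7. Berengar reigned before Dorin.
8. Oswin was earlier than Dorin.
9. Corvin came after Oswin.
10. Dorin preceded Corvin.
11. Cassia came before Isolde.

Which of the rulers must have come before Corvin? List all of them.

Directly stated before Corvin: Dorin and Oswin.
Berengar reaches Corvin via Berengar → Dorin → Corvin.
Cassia reaches Corvin via Cassia → Isolde → Oswin → Corvin.
Isolde reaches Corvin via Isolde → Oswin → Corvin.
No chain forces Maren (or any of the others) ahead of Corvin.

Berengar, Cassia, Dorin, Isolde, Oswin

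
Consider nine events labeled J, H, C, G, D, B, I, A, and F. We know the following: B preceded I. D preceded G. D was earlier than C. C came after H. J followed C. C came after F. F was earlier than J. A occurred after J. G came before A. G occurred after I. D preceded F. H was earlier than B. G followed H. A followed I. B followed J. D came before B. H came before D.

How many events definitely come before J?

Directly stated before J: C and F.
D reaches J via D → C → J.
H reaches J via H → C → J.
No chain forces A (or any of the others) ahead of J.
That's C, D, F, and H — 4 in all.

4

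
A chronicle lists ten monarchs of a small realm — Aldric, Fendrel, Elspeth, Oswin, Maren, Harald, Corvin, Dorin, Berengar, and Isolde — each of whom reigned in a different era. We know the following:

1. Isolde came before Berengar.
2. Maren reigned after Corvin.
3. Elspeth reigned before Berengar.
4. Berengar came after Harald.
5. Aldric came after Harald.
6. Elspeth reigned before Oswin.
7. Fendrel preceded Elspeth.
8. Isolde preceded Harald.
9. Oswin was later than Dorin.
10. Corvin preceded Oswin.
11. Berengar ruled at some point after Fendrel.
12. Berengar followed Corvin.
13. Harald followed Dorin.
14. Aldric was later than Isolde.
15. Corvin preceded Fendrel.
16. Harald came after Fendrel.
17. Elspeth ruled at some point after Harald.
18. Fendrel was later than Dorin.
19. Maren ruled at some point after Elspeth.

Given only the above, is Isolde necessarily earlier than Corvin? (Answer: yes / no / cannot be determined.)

No chain of stated constraints runs from Isolde to Corvin, and none runs from Corvin to Isolde either.
So the relative order of Isolde and Corvin is not fixed by the given facts.

cannot be determined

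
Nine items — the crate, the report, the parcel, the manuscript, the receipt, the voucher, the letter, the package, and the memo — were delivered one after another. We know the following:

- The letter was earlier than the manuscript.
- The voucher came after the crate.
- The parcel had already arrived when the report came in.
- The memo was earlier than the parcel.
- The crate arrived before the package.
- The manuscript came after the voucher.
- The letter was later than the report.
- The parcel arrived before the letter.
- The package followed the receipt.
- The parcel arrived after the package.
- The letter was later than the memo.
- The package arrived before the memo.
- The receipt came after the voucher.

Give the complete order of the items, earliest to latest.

The constraints fix every adjacent pair, so only one ordering works:
the crate → the voucher → the receipt → the package → the memo → the parcel → the report → the letter → the manuscript.

the crate, the voucher, the receipt, the package, the memo, the parcel, the report, the letter, the manuscript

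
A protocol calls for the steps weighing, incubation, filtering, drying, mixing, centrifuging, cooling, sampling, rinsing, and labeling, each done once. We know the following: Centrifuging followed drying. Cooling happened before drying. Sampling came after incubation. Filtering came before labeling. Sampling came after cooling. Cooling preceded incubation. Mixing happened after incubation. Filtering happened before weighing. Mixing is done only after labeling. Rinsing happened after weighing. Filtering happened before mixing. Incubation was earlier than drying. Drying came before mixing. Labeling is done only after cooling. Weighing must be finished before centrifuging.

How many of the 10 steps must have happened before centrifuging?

Directly stated before centrifuging: drying and weighing.
Cooling reaches centrifuging via cooling → drying → centrifuging.
Filtering reaches centrifuging via filtering → weighing → centrifuging.
Incubation reaches centrifuging via incubation → drying → centrifuging.
That's cooling, drying, filtering, incubation, and weighing — 5 in all.

5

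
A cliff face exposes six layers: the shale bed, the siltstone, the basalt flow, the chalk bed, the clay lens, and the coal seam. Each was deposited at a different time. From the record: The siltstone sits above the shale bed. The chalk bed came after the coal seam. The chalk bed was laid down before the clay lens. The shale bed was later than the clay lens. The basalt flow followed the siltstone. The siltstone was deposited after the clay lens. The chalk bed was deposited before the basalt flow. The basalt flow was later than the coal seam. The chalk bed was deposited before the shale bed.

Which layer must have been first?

The coal seam has a chain of constraints placing it before every other layer, so the coal seam must be first.

the coal seam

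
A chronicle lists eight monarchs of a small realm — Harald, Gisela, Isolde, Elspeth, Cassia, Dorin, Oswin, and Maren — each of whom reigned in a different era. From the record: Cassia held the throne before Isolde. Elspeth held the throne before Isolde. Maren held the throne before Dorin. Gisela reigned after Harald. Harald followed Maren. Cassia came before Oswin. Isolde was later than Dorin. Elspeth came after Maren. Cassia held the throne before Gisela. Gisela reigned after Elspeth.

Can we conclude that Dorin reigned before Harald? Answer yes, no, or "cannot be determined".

No chain of stated constraints runs from Dorin to Harald, and none runs from Harald to Dorin either.
So the relative order of Dorin and Harald is not fixed by the given facts.

cannot be determined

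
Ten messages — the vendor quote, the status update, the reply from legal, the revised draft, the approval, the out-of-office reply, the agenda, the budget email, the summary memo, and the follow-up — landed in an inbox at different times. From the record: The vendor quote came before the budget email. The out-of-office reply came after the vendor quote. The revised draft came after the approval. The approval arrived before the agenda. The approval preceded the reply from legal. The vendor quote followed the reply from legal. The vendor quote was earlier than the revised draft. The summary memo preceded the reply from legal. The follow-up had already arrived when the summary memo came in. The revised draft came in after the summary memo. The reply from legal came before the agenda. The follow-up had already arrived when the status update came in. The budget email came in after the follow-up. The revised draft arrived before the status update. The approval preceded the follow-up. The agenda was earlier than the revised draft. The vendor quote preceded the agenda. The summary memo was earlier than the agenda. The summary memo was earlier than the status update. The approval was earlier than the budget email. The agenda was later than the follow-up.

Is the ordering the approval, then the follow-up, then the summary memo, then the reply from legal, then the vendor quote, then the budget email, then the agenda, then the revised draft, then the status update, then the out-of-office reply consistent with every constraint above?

Check each stated constraint against the proposed order — e.g. the follow-up is ahead of the status update; the approval is ahead of the revised draft. Every pair is in the required order; nothing is violated.

yes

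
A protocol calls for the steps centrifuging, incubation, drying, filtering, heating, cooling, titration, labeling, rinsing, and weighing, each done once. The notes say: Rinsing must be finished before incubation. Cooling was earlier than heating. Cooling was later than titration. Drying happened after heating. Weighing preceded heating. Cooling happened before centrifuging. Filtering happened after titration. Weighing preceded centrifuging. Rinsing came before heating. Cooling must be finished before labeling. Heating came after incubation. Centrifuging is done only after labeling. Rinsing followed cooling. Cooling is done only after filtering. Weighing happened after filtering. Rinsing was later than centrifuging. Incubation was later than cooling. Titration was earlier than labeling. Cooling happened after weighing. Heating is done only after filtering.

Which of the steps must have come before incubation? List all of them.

Directly stated before incubation: cooling and rinsing.
Centrifuging reaches incubation via centrifuging → rinsing → incubation.
Filtering reaches incubation via filtering → cooling → incubation.
Labeling reaches incubation via labeling → centrifuging → rinsing → incubation.
Likewise titration and weighing each reach incubation by chaining the stated constraints.

centrifuging, cooling, filtering, labeling, rinsing, titration, weighing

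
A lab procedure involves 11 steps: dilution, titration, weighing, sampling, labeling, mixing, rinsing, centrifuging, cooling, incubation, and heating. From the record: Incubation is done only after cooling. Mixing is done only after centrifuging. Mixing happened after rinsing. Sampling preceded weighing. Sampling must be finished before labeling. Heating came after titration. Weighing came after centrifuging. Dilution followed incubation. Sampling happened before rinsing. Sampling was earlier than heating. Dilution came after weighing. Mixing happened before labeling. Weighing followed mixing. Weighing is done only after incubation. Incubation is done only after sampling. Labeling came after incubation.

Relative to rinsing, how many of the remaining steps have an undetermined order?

5

Forced before rinsing: sampling; forced after rinsing: dilution, labeling, mixing, and weighing.
That leaves centrifuging, cooling, heating, incubation, and titration with no forced order relative to rinsing — 5.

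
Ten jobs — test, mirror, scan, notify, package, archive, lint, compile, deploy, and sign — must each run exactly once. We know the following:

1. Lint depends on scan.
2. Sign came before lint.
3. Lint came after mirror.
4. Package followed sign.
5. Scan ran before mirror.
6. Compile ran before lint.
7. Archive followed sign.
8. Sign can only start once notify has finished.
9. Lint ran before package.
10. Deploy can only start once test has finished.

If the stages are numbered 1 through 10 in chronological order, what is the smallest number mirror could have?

Scan must come before mirror — 1 forced predecessor.
Nothing else is forced ahead of mirror, so its earliest slot is position 1 + 1 = 2.

2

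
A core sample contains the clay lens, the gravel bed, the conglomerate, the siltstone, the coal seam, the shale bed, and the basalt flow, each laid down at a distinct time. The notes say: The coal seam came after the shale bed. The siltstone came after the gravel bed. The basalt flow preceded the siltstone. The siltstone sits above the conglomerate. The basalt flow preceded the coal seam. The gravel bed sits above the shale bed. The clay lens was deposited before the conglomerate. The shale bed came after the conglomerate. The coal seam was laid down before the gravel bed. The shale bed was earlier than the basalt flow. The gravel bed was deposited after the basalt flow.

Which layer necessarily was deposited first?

the clay lens

The clay lens has a chain of constraints placing it before every other layer, so the clay lens must be first.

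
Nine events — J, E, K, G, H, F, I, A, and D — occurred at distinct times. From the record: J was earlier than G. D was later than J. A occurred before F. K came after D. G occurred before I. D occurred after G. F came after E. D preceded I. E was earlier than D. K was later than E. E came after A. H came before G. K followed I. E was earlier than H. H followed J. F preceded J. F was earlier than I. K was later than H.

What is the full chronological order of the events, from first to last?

The constraints fix every adjacent pair, so only one ordering works:
A → E → F → J → H → G → D → I → K.

A, E, F, J, H, G, D, I, K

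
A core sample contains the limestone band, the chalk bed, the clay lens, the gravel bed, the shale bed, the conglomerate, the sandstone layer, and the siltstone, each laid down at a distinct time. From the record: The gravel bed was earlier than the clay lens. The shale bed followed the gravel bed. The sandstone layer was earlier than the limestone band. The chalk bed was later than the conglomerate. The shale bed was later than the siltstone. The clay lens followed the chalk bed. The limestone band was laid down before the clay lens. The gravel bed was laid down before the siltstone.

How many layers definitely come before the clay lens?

Directly stated before the clay lens: the chalk bed, the gravel bed, and the limestone band.
The conglomerate reaches the clay lens via the conglomerate → the chalk bed → the clay lens.
The sandstone layer reaches the clay lens via the sandstone layer → the limestone band → the clay lens.
No chain forces the shale bed (or any of the others) ahead of the clay lens.
That's the chalk bed, the conglomerate, the gravel bed, the limestone band, and the sandstone layer — 5 in all.

5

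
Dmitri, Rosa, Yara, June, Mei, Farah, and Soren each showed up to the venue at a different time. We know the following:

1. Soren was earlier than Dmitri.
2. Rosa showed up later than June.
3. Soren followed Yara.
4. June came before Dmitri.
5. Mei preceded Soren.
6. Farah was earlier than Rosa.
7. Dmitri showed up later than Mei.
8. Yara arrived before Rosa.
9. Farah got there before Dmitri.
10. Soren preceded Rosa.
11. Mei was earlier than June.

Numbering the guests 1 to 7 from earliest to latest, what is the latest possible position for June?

June must come before Dmitri and Rosa — 2 guests forced after them.
Everything else can be placed before June in some valid order, so June can sit as late as position 7 − 2 = 5.

5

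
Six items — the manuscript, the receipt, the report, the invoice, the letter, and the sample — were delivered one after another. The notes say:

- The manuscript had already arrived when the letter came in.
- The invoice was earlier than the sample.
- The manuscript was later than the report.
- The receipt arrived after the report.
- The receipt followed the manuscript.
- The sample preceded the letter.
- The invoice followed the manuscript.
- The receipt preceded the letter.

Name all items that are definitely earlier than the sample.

Directly stated before the sample: the invoice.
The manuscript reaches the sample via the manuscript → the invoice → the sample.
The report reaches the sample via the report → the manuscript → the invoice → the sample.
No chain forces the receipt (or any of the others) ahead of the sample.

the invoice, the manuscript, the report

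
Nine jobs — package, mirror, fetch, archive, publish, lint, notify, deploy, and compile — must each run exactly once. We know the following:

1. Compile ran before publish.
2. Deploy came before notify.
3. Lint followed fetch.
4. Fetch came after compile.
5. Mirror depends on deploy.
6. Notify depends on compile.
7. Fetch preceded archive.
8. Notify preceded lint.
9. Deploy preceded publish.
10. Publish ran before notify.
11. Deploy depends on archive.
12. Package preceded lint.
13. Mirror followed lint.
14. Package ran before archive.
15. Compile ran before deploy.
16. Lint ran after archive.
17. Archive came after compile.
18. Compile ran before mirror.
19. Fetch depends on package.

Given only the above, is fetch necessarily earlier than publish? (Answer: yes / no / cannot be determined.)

yes

Chain the constraints: fetch → archive → deploy → publish. Each link is directly stated, so fetch comes before publish.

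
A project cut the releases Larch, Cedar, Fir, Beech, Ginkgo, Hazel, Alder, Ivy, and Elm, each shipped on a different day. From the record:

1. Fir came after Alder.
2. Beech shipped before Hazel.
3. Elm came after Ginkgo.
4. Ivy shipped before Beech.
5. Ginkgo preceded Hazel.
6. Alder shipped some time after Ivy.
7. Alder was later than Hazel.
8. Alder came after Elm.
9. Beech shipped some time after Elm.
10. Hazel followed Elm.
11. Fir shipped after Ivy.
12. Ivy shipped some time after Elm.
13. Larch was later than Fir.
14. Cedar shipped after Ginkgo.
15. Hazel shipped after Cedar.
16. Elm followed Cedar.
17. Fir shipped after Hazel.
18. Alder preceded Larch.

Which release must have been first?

Ginkgo

Ginkgo has a chain of constraints placing it before every other release, so Ginkgo must be first.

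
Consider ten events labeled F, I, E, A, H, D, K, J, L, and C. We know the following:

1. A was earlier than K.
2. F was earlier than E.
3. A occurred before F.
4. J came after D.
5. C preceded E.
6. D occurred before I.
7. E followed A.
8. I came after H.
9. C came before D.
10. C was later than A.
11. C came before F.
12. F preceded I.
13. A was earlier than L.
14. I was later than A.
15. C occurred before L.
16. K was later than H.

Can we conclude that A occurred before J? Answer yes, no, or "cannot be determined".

Chain the constraints: A → C → D → J. Each link is directly stated, so A comes before J.

yes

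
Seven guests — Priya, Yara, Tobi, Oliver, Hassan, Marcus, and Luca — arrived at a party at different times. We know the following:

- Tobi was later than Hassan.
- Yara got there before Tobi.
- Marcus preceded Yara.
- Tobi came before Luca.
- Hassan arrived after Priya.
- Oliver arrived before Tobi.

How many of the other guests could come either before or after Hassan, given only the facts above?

3

Forced before Hassan: Priya; forced after Hassan: Luca and Tobi.
That leaves Marcus, Oliver, and Yara with no forced order relative to Hassan — 3.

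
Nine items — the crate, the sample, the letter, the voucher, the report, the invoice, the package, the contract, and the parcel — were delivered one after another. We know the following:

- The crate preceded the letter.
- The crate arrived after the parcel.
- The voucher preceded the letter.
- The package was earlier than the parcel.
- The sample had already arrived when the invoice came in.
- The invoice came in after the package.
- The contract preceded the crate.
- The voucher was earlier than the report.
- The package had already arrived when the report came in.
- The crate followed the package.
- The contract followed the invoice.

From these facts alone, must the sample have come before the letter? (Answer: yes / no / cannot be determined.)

yes

Chain the constraints: the sample → the invoice → the contract → the crate → the letter. Each link is directly stated, so the sample comes before the letter.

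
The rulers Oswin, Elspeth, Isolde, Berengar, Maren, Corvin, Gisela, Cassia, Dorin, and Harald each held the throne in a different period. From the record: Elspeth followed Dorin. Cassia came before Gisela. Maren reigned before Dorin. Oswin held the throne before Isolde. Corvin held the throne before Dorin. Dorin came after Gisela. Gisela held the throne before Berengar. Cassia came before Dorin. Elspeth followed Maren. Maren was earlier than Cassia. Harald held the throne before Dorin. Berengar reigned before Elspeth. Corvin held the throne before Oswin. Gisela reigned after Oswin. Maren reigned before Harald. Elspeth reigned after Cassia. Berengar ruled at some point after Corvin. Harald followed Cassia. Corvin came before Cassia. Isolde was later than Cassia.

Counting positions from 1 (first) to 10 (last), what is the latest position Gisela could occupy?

Gisela must come before Berengar, Dorin, and Elspeth — 3 rulers forced after them.
Everything else can be placed before Gisela in some valid order, so Gisela can sit as late as position 10 − 3 = 7.

7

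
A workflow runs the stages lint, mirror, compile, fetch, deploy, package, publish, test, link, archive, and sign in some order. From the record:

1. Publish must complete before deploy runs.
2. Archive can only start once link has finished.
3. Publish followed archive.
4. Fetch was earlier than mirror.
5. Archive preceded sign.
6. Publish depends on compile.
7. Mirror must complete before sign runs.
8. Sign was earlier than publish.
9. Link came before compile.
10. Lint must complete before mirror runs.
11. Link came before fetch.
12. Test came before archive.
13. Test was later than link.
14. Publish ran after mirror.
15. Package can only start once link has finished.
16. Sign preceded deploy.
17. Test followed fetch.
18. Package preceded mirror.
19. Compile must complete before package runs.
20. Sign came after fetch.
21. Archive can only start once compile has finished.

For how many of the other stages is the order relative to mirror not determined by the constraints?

Forced before mirror: compile, fetch, link, lint, and package; forced after mirror: deploy, publish, and sign.
That leaves archive and test with no forced order relative to mirror — 2.

2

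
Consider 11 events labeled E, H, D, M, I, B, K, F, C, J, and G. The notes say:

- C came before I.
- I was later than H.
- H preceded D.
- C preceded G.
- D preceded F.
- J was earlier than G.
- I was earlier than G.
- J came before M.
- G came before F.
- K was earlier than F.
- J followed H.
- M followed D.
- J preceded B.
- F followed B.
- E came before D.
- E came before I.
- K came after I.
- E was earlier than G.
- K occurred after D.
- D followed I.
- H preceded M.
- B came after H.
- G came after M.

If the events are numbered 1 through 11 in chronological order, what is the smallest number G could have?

8

C, D, E, H, I, J, and M must all come before G — 7 forced predecessors.
Nothing else is forced ahead of G, so its earliest slot is position 7 + 1 = 8.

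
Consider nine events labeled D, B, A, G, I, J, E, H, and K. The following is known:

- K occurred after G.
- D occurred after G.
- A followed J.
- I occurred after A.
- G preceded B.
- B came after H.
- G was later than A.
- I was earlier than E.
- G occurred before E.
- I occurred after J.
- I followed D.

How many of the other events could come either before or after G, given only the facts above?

Forced before G: A and J; forced after G: B, D, E, I, and K.
That leaves H with no forced order relative to G — 1.

1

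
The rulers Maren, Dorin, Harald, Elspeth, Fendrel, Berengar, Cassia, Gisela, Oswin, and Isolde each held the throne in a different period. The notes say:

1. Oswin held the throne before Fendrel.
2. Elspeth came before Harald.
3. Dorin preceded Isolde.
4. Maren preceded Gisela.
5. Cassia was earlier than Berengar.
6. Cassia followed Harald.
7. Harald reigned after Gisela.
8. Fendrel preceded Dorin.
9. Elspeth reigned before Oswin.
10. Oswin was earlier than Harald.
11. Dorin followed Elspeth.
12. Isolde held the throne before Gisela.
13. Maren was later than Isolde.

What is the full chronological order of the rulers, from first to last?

The constraints fix every adjacent pair, so only one ordering works:
Elspeth → Oswin → Fendrel → Dorin → Isolde → Maren → Gisela → Harald → Cassia → Berengar.

Elspeth, Oswin, Fendrel, Dorin, Isolde, Maren, Gisela, Harald, Cassia, Berengar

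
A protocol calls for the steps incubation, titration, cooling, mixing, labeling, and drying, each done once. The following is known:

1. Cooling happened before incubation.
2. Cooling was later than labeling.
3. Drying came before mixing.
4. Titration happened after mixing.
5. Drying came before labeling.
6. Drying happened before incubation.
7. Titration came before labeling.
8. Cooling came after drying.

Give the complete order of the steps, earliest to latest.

drying, mixing, titration, labeling, cooling, incubation

The constraints fix every adjacent pair, so only one ordering works:
drying → mixing → titration → labeling → cooling → incubation.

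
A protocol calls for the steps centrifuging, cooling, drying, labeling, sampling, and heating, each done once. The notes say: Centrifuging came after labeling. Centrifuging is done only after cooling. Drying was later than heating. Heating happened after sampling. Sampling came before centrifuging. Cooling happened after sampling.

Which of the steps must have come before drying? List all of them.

heating, sampling

Directly stated before drying: heating.
Sampling reaches drying via sampling → heating → drying.
No chain forces cooling (or any of the others) ahead of drying.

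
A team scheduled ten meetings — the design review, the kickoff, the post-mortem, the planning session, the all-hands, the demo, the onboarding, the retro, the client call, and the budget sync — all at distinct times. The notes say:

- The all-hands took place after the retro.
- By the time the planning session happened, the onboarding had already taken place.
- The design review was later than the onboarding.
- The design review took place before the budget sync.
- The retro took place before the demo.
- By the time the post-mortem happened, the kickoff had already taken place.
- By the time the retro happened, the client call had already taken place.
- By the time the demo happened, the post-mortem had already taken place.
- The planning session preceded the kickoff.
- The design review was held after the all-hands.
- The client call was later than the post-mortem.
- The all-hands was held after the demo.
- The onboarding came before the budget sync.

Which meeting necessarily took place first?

The onboarding has a chain of constraints placing it before every other meeting, so the onboarding must be first.

the onboarding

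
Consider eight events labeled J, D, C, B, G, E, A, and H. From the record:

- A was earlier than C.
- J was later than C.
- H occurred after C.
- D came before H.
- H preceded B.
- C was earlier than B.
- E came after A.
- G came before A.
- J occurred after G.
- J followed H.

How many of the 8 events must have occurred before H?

4

Directly stated before H: C and D.
A reaches H via A → C → H.
G reaches H via G → A → C → H.
That's A, C, D, and G — 4 in all.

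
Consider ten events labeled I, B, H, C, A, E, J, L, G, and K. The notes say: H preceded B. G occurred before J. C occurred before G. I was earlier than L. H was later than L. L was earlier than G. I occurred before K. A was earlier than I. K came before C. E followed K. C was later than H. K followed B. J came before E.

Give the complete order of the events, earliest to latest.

A, I, L, H, B, K, C, G, J, E

The constraints fix every adjacent pair, so only one ordering works:
A → I → L → H → B → K → C → G → J → E.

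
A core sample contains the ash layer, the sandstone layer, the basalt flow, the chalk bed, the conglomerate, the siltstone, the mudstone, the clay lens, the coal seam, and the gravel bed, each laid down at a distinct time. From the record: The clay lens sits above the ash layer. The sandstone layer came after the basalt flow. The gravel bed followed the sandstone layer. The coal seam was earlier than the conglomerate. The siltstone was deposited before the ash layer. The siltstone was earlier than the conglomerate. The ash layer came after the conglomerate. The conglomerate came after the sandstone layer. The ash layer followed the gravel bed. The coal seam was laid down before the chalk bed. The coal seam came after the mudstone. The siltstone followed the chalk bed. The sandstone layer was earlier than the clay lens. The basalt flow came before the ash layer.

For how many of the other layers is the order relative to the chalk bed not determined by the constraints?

Forced before the chalk bed: the coal seam and the mudstone; forced after the chalk bed: the ash layer, the clay lens, the conglomerate, and the siltstone.
That leaves the basalt flow, the gravel bed, and the sandstone layer with no forced order relative to the chalk bed — 3.

3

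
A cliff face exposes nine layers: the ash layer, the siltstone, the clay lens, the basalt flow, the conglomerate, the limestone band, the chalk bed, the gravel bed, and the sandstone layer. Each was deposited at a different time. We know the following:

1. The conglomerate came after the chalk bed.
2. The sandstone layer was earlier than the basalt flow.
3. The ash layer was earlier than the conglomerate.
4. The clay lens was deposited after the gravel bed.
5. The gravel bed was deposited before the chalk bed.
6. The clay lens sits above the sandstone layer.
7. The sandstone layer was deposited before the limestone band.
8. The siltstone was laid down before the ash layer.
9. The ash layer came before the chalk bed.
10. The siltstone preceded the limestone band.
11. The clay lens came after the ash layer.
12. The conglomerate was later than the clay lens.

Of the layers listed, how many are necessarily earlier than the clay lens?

4

Directly stated before the clay lens: the ash layer, the gravel bed, and the sandstone layer.
The siltstone reaches the clay lens via the siltstone → the ash layer → the clay lens.
No chain forces the limestone band (or any of the others) ahead of the clay lens.
That's the ash layer, the gravel bed, the sandstone layer, and the siltstone — 4 in all.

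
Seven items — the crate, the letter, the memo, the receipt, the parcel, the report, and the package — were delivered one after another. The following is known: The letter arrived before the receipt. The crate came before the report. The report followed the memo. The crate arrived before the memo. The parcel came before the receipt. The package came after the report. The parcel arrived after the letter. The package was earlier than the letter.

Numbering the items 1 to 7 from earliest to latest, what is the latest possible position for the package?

4

The package must come before the letter, the parcel, and the receipt — 3 items forced after it.
Everything else can be placed before the package in some valid order, so the package can sit as late as position 7 − 3 = 4.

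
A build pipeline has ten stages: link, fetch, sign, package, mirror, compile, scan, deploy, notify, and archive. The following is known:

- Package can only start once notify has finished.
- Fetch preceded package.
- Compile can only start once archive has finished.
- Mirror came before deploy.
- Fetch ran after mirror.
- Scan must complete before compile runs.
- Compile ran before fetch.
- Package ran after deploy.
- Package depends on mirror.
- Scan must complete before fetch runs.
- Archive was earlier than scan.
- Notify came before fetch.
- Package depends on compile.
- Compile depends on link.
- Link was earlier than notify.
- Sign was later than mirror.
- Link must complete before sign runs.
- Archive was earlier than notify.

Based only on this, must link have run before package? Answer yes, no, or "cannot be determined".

Chain the constraints: link → notify → package. Each link is directly stated, so link comes before package.

yes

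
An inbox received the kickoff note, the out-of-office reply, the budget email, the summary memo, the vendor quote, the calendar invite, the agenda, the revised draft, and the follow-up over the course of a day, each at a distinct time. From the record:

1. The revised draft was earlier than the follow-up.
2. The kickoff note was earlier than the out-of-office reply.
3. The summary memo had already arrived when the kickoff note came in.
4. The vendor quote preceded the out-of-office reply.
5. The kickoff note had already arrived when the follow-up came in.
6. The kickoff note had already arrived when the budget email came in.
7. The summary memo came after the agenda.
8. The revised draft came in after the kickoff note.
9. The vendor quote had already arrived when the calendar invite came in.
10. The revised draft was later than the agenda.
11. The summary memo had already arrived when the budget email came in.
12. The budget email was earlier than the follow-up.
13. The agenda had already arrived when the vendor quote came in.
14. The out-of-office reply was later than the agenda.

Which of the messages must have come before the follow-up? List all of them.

the agenda, the budget email, the kickoff note, the revised draft, the summary memo

Directly stated before the follow-up: the budget email, the kickoff note, and the revised draft.
The agenda reaches the follow-up via the agenda → the revised draft → the follow-up.
The summary memo reaches the follow-up via the summary memo → the kickoff note → the follow-up.
No chain forces the out-of-office reply (or any of the others) ahead of the follow-up.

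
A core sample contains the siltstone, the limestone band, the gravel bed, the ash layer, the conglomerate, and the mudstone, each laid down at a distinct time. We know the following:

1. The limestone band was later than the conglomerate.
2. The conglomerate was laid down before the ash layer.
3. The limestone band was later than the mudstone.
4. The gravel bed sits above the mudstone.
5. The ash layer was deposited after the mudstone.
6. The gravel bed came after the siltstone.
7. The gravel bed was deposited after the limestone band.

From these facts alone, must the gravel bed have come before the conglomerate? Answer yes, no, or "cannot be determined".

no

Tracing the constraints gives the conglomerate → the limestone band → the gravel bed, so the conglomerate must come before the gravel bed.
That means the gravel bed cannot be before the conglomerate.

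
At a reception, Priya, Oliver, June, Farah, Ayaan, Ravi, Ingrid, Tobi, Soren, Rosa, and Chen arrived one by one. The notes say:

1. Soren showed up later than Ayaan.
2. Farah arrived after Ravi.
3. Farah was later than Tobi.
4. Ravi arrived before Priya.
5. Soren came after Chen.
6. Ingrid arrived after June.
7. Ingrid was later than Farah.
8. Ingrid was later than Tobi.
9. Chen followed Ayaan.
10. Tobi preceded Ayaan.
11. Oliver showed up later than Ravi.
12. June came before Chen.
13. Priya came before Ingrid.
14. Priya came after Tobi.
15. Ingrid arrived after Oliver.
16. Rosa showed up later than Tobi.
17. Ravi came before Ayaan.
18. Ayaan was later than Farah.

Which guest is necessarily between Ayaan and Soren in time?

Tracing the constraints gives Ayaan → Chen → Soren, so Chen sits after Ayaan and before Soren.
No other guest is forced both after Ayaan and before Soren.

Chen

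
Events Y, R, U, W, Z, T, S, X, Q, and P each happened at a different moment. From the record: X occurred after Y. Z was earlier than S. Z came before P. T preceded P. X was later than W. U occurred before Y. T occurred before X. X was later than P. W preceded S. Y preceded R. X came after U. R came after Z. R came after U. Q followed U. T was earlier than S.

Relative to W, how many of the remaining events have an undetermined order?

7

Forced after W: S and X.
That leaves P, Q, R, T, U, Y, and Z with no forced order relative to W — 7.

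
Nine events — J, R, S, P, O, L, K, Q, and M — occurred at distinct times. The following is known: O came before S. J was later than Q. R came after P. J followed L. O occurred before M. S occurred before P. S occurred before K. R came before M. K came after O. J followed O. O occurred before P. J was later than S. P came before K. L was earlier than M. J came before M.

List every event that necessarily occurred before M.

J, L, O, P, Q, R, S

Directly stated before M: J, L, O, and R.
P reaches M via P → R → M.
Q reaches M via Q → J → M.
S reaches M via S → J → M.
No chain forces K ahead of M.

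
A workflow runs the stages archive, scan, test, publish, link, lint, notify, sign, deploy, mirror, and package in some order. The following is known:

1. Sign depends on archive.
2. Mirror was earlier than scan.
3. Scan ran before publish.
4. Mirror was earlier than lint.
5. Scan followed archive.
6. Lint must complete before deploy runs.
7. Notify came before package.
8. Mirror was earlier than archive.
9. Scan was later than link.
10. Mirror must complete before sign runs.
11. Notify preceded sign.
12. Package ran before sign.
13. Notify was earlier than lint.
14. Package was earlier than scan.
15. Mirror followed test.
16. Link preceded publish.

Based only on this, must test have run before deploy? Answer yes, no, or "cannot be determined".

yes

Chain the constraints: test → mirror → lint → deploy. Each link is directly stated, so test comes before deploy.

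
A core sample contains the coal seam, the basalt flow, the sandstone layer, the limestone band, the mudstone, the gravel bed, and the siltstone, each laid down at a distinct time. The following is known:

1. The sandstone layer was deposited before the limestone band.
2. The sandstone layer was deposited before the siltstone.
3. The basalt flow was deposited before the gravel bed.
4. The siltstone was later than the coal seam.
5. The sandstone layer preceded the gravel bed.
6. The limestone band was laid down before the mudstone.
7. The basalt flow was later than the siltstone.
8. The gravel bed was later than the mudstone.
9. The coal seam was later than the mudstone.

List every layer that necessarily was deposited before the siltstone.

Directly stated before the siltstone: the coal seam and the sandstone layer.
The limestone band reaches the siltstone via the limestone band → the mudstone → the coal seam → the siltstone.
The mudstone reaches the siltstone via the mudstone → the coal seam → the siltstone.
No chain forces the basalt flow (or any of the others) ahead of the siltstone.

the coal seam, the limestone band, the mudstone, the sandstone layer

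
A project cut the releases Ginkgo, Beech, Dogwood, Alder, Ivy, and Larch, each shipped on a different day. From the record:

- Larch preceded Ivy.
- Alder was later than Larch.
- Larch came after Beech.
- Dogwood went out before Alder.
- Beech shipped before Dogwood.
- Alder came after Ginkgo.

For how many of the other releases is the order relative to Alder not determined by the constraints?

Forced before Alder: Beech, Dogwood, Ginkgo, and Larch.
That leaves Ivy with no forced order relative to Alder — 1.

1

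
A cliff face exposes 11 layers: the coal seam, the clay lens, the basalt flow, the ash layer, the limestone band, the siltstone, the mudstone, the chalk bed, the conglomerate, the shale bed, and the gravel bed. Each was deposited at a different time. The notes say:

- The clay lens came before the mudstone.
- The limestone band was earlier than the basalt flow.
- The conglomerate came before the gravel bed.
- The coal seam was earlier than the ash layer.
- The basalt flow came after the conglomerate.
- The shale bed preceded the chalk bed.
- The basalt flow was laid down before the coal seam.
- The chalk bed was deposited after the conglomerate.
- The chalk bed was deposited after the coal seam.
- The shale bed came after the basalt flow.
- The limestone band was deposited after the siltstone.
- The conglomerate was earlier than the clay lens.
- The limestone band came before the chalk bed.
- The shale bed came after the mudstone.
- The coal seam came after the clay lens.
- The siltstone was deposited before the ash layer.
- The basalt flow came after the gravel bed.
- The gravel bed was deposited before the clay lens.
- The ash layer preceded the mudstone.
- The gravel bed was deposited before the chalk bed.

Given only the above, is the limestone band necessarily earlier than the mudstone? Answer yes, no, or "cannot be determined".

yes

Chain the constraints: the limestone band → the basalt flow → the coal seam → the ash layer → the mudstone. Each link is directly stated, so the limestone band comes before the mudstone.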